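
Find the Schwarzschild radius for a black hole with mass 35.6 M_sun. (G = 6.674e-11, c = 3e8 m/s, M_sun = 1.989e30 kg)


M = 35.6 * 1.989e30 kg = 7.08084e+31 kg. rs = 2GM/c^2 = 2 * 6.674e-11 * 7.08084e+31 / (3e8)^2 = 105016.7248

105016.7248 m


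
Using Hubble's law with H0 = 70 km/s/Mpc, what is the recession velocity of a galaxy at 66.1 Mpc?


v = H0 * d = 70 * 66.1 = 4627.0

4627.0 km/s


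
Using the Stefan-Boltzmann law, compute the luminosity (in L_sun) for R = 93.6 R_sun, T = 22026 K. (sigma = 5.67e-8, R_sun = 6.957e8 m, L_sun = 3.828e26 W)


R = 93.6 * 6.957e8 m = 6.511752e+10 m. L = 4*pi*R^2*sigma*T^4 = 4*pi*(6.511752e+10)^2 * 5.67e-8 * 22026^4 = 7.111007991e+32 W. L/L_sun = 7.111007991e+32 / 3.828e26 = 1.858e+06

1.858e+06 L_sun


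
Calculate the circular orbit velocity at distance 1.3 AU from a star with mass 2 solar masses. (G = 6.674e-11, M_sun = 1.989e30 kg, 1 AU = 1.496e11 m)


v = sqrt(GM/r) = sqrt(6.674e-11 * 3.978e+30 / 1.945e+11) = 36947.7518

36947.7518 m/s


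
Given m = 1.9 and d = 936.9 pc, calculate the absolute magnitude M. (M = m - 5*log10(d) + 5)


M = m - 5*log10(d) + 5 = 1.9 - 5*log10(936.9) + 5 = -7.9585

-7.9585


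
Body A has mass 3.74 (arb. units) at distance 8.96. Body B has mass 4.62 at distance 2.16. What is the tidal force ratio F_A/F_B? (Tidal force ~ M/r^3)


Ratio = (M1/r1^3) / (M2/r2^3) = (3.74/8.96^3) / (4.62/2.16^3) = 0.0113

0.0113


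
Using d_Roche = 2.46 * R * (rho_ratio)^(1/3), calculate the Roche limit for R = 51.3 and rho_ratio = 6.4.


d_Roche = 2.46 * 51.3 * 6.4^(1/3) = 234.3037

234.3037


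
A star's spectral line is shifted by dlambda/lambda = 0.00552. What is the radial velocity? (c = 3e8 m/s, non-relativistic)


v = (dlambda/lambda) * c = 0.00552 * 3e8 = 1.656e+06

1.656e+06 m/s


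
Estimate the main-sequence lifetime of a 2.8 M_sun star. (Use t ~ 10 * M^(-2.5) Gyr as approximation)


t = 10 * M^(-2.5) = 10 * 2.8^(-2.5) = 0.7623

0.7623 Gyr


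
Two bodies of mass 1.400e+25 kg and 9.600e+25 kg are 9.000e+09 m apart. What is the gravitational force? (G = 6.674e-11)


F = G*m1*m2/r^2 = 6.674e-11 * 1.400e+25 * 9.600e+25 / (9.000e+09)^2 = 6.674e-11 * 1.344e+51 / 8.100e+19 = 1.107e+21

1.107e+21 N


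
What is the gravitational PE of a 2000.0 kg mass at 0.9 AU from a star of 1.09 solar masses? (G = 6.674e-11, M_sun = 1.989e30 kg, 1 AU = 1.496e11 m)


M = 1.09 * 1.989e30 kg = 2.16801e+30 kg; r = 0.9 AU * 1.496e11 m/AU = 1.3464e+11 m. U = -GM*m/r = -(6.674e-11 * 2.16801e+30 * 2000.0) / 1.3464e+11 = -2.149e+12

-2.149e+12 J


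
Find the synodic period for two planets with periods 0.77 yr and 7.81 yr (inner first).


1/P_syn = |1/P1 - 1/P2| = |1/0.77 - 1/7.81| => P_syn = 0.8542

0.8542 years


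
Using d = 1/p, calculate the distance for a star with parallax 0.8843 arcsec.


d = 1/p = 1/0.8843 = 1.1308

1.1308 pc


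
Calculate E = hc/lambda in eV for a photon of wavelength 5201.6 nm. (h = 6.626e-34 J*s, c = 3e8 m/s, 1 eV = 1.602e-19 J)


E = hc/lambda = 6.626e-34 * 3e8 / 5.202e-06 = 3.822e-20 J = 0.2385 eV

0.2385 eV


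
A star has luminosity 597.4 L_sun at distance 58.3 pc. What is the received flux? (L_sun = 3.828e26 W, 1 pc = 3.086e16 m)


F = L / (4*pi*d^2) = 2.287e+29 / (4*pi*(1.799e+18)^2) = 5.622e-09

5.622e-09 W/m^2


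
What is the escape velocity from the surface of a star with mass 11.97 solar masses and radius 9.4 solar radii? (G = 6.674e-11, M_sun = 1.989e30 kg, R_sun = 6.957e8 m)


M = 11.97 * 1.989e30 kg = 2.380833e+31 kg; R = 9.4 * 6.957e8 m = 6.53958e+09 m. v_esc = sqrt(2GM/R) = sqrt(2 * 6.674e-11 * 2.380833e+31 / 6.53958e+09) = 697104.1004

697104.1004 m/s


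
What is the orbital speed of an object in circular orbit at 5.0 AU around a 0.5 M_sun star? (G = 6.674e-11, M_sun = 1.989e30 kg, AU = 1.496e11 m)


v = sqrt(GM/r) = sqrt(6.674e-11 * 9.945e+29 / 7.480e+11) = 9419.8654

9419.8654 m/s


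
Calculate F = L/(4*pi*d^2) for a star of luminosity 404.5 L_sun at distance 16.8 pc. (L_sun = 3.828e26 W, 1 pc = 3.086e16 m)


F = L / (4*pi*d^2) = 1.548e+29 / (4*pi*(5.184e+17)^2) = 4.584e-08

4.584e-08 W/m^2


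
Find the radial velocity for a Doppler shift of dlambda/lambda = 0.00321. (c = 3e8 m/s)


v = (dlambda/lambda) * c = 0.00321 * 3e8 = 963000.0

963000.0 m/s


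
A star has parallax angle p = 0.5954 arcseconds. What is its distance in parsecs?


d = 1/p = 1/0.5954 = 1.6795

1.6795 pc


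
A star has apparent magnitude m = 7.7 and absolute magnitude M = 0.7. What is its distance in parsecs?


d = 10^((m - M + 5)/5) = 10^((7.7 - 0.7 + 5)/5) = 251.1886

251.1886 pc


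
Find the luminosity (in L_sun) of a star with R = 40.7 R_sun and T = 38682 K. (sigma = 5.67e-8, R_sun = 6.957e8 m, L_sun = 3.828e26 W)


R = 40.7 * 6.957e8 m = 2.831499e+10 m. L = 4*pi*R^2*sigma*T^4 = 4*pi*(2.831499e+10)^2 * 5.67e-8 * 38682^4 = 1.278973159e+33 W. L/L_sun = 1.278973159e+33 / 3.828e26 = 3.341e+06

3.341e+06 L_sun


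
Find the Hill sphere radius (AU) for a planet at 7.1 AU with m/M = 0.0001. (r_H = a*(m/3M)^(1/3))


r_H = a * (m/3M)^(1/3) = 7.1 * (0.0001/3)^(1/3) = 0.2285

0.2285 AU


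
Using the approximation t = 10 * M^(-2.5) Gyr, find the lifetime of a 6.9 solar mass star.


t = 10 * M^(-2.5) = 10 * 6.9^(-2.5) = 0.08

0.08 Gyr


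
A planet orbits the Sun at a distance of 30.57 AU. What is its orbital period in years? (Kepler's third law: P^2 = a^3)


P = a^(3/2) = 30.57^1.5 = 169.022

169.022 years


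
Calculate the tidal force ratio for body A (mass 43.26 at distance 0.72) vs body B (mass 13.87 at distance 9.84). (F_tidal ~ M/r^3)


Ratio = (M1/r1^3) / (M2/r2^3) = (43.26/0.72^3) / (13.87/9.84^3) = 7961.5543

7961.5543


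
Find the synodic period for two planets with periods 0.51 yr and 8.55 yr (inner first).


1/P_syn = |1/P1 - 1/P2| = |1/0.51 - 1/8.55| => P_syn = 0.5424

0.5424 years


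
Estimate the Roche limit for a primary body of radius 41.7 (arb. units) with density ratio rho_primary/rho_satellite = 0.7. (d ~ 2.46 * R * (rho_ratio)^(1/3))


d_Roche = 2.46 * 41.7 * 0.7^(1/3) = 91.083

91.083


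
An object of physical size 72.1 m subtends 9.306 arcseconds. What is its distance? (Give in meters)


D = size / theta_rad, theta_rad = 9.306 * pi/(180*3600) = 4.512e-05, D = 1.598e+06

1.598e+06 m


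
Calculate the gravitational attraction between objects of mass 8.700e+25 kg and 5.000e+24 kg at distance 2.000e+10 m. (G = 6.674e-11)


F = G*m1*m2/r^2 = 6.674e-11 * 8.700e+25 * 5.000e+24 / (2.000e+10)^2 = 6.674e-11 * 4.350e+50 / 4.000e+20 = 7.258e+19

7.258e+19 N


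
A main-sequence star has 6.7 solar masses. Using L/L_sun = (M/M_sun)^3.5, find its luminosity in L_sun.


L/L_sun = (M/M_sun)^3.5 = 6.7^3.5 = 778.5057

778.5057 L_sun


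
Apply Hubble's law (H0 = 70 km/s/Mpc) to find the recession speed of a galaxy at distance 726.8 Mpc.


v = H0 * d = 70 * 726.8 = 50876.0

50876.0 km/s


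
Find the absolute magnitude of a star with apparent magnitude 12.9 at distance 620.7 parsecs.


M = m - 5*log10(d) + 5 = 12.9 - 5*log10(620.7) + 5 = 3.9356

3.9356


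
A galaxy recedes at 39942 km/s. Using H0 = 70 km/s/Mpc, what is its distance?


d = v / H0 = 39942 / 70 = 570.6

570.6 Mpc


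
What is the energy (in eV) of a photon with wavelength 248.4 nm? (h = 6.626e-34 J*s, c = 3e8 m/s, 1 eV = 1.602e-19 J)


E = hc/lambda = 6.626e-34 * 3e8 / 2.484e-07 = 8.002e-19 J = 4.9953 eV

4.9953 eV


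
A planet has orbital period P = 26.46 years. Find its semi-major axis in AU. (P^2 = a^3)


a = P^(2/3) = 26.46^(2/3) = 8.8796

8.8796 AU


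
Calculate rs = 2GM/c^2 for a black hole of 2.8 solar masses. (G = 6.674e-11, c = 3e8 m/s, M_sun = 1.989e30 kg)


M = 2.8 * 1.989e30 kg = 5.5692e+30 kg. rs = 2GM/c^2 = 2 * 6.674e-11 * 5.5692e+30 / (3e8)^2 = 8259.7424

8259.7424 m


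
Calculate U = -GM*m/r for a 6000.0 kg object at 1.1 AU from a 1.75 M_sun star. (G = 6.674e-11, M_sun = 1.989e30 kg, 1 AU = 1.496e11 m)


M = 1.75 * 1.989e30 kg = 3.48075e+30 kg; r = 1.1 AU * 1.496e11 m/AU = 1.6456e+11 m. U = -GM*m/r = -(6.674e-11 * 3.48075e+30 * 6000.0) / 1.6456e+11 = -8.470e+12

-8.470e+12 J


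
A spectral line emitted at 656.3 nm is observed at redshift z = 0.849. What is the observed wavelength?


lam_obs = lam_emit * (1 + z) = 656.3 * (1 + 0.849) = 1213.4987

1213.4987 nm


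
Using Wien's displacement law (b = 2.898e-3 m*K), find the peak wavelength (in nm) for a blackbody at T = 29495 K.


lam_max = b / T = 2.898e-3 / 29495 = 9.825e-08 m = 98.2539 nm

98.2539 nm


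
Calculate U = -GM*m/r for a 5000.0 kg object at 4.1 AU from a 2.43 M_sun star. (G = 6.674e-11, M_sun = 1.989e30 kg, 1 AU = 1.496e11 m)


M = 2.43 * 1.989e30 kg = 4.83327e+30 kg; r = 4.1 AU * 1.496e11 m/AU = 6.1336e+11 m. U = -GM*m/r = -(6.674e-11 * 4.83327e+30 * 5000.0) / 6.1336e+11 = -2.630e+12

-2.630e+12 J


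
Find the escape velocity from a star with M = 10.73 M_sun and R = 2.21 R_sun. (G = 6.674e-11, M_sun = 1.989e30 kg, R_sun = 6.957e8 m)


M = 10.73 * 1.989e30 kg = 2.134197e+31 kg; R = 2.21 * 6.957e8 m = 1.537497e+09 m. v_esc = sqrt(2GM/R) = sqrt(2 * 6.674e-11 * 2.134197e+31 / 1.537497e+09) = 1.361e+06

1.361e+06 m/s


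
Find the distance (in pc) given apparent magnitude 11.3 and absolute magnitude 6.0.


d = 10^((m - M + 5)/5) = 10^((11.3 - 6.0 + 5)/5) = 114.8154

114.8154 pc


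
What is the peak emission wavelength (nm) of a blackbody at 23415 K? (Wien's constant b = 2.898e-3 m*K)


lam_max = b / T = 2.898e-3 / 23415 = 1.238e-07 m = 123.7668 nm

123.7668 nm


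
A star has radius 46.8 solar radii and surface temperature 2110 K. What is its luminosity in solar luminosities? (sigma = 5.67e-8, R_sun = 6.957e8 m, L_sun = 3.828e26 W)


R = 46.8 * 6.957e8 m = 3.255876e+10 m. L = 4*pi*R^2*sigma*T^4 = 4*pi*(3.255876e+10)^2 * 5.67e-8 * 2110^4 = 1.49712636e+28 W. L/L_sun = 1.49712636e+28 / 3.828e26 = 39.1099

39.1099 L_sun


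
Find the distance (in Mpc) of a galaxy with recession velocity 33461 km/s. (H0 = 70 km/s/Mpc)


d = v / H0 = 33461 / 70 = 478.0143

478.0143 Mpc


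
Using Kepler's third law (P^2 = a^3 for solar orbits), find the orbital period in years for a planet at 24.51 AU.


P = a^(3/2) = 24.51^1.5 = 121.3431

121.3431 years


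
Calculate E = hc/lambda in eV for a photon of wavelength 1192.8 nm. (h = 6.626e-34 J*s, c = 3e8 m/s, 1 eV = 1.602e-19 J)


E = hc/lambda = 6.626e-34 * 3e8 / 1.193e-06 = 1.666e-19 J = 1.0403 eV

1.0403 eV


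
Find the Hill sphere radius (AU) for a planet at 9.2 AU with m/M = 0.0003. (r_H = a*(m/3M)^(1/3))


r_H = a * (m/3M)^(1/3) = 9.2 * (0.0003/3)^(1/3) = 0.427

0.427 AU


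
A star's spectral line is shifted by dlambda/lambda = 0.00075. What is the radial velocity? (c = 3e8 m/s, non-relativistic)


v = (dlambda/lambda) * c = 0.00075 * 3e8 = 225000.0

225000.0 m/s


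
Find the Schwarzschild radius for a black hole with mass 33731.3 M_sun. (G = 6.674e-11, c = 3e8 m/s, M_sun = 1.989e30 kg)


M = 33731.3 * 1.989e30 kg = 6.70915557e+34 kg. rs = 2GM/c^2 = 2 * 6.674e-11 * 6.70915557e+34 / (3e8)^2 = 9.950e+07

9.950e+07 m


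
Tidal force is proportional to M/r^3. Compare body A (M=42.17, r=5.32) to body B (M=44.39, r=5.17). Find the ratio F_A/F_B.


Ratio = (M1/r1^3) / (M2/r2^3) = (42.17/5.32^3) / (44.39/5.17^3) = 0.8719

0.8719


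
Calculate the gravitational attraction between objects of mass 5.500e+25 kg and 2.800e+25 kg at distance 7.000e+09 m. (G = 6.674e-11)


F = G*m1*m2/r^2 = 6.674e-11 * 5.500e+25 * 2.800e+25 / (7.000e+09)^2 = 6.674e-11 * 1.540e+51 / 4.900e+19 = 2.098e+21

2.098e+21 N


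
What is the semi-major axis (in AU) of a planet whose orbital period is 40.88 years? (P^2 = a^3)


a = P^(2/3) = 40.88^(2/3) = 11.867

11.867 AU


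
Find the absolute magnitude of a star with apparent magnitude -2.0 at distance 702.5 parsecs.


M = m - 5*log10(d) + 5 = -2.0 - 5*log10(702.5) + 5 = -11.2332

-11.2332


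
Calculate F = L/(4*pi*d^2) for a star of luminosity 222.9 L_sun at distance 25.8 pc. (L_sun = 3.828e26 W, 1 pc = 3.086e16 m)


F = L / (4*pi*d^2) = 8.533e+28 / (4*pi*(7.962e+17)^2) = 1.071e-08

1.071e-08 W/m^2


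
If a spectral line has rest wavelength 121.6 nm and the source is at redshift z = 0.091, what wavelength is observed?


lam_obs = lam_emit * (1 + z) = 121.6 * (1 + 0.091) = 132.6656

132.6656 nm


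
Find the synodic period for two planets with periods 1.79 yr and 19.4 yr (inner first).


1/P_syn = |1/P1 - 1/P2| = |1/1.79 - 1/19.4| => P_syn = 1.9719

1.9719 years


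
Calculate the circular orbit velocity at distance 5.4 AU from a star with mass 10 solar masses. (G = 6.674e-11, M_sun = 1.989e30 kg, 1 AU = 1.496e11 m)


v = sqrt(GM/r) = sqrt(6.674e-11 * 1.989e+31 / 8.078e+11) = 40536.6463

40536.6463 m/s


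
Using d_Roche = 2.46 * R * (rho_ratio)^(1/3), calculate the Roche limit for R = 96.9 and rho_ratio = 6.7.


d_Roche = 2.46 * 96.9 * 6.7^(1/3) = 449.3835

449.3835


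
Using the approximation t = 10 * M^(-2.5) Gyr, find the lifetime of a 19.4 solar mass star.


t = 10 * M^(-2.5) = 10 * 19.4^(-2.5) = 0.006

0.006 Gyr


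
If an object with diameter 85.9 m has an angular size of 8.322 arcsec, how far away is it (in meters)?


D = size / theta_rad, theta_rad = 8.322 * pi/(180*3600) = 4.035e-05, D = 2.129e+06

2.129e+06 m


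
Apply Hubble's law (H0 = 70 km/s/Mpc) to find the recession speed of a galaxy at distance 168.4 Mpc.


v = H0 * d = 70 * 168.4 = 11788.0

11788.0 km/s


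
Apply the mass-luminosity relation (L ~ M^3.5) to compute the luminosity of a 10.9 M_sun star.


L/L_sun = (M/M_sun)^3.5 = 10.9^3.5 = 4275.5574

4275.5574 L_sun


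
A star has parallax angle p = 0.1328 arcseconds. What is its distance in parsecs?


d = 1/p = 1/0.1328 = 7.5301

7.5301 pc


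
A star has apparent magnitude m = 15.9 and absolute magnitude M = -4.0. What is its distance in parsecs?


d = 10^((m - M + 5)/5) = 10^((15.9 - -4.0 + 5)/5) = 95499.2586

95499.2586 pc


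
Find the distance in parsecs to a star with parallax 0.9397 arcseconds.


d = 1/p = 1/0.9397 = 1.0642

1.0642 pc


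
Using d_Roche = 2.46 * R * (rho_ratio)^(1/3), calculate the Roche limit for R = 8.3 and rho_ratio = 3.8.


d_Roche = 2.46 * 8.3 * 3.8^(1/3) = 31.8621

31.8621


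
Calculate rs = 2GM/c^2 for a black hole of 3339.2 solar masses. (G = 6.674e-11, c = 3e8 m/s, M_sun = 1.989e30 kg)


M = 3339.2 * 1.989e30 kg = 6.6416688e+33 kg. rs = 2GM/c^2 = 2 * 6.674e-11 * 6.6416688e+33 / (3e8)^2 = 9.850e+06

9.850e+06 m


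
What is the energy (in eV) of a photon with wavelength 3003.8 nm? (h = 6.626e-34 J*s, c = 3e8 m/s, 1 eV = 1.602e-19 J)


E = hc/lambda = 6.626e-34 * 3e8 / 3.004e-06 = 6.618e-20 J = 0.4131 eV

0.4131 eV


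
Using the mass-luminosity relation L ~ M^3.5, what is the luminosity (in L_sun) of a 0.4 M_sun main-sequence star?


L/L_sun = (M/M_sun)^3.5 = 0.4^3.5 = 0.0405

0.0405 L_sun


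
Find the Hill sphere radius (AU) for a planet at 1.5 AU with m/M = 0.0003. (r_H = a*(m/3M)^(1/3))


r_H = a * (m/3M)^(1/3) = 1.5 * (0.0003/3)^(1/3) = 0.0696

0.0696 AU


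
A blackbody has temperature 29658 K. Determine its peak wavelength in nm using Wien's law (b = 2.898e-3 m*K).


lam_max = b / T = 2.898e-3 / 29658 = 9.771e-08 m = 97.7139 nm

97.7139 nm


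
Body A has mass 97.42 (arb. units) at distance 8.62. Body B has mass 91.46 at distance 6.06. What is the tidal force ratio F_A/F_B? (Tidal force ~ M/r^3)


Ratio = (M1/r1^3) / (M2/r2^3) = (97.42/8.62^3) / (91.46/6.06^3) = 0.3701

0.3701


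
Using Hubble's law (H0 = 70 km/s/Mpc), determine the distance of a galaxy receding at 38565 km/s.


d = v / H0 = 38565 / 70 = 550.9286

550.9286 Mpc


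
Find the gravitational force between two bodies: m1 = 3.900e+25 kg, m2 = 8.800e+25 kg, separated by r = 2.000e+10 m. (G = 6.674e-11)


F = G*m1*m2/r^2 = 6.674e-11 * 3.900e+25 * 8.800e+25 / (2.000e+10)^2 = 6.674e-11 * 3.432e+51 / 4.000e+20 = 5.726e+20

5.726e+20 N


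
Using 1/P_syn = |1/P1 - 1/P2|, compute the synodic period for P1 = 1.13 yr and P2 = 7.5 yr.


1/P_syn = |1/P1 - 1/P2| = |1/1.13 - 1/7.5| => P_syn = 1.3305

1.3305 years


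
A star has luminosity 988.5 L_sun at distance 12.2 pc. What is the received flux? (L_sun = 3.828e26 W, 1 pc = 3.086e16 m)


F = L / (4*pi*d^2) = 3.784e+29 / (4*pi*(3.765e+17)^2) = 2.124e-07

2.124e-07 W/m^2


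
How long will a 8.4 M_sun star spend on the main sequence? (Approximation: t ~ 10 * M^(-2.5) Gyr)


t = 10 * M^(-2.5) = 10 * 8.4^(-2.5) = 0.0489

0.0489 Gyr


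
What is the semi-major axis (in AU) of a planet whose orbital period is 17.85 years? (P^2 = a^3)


a = P^(2/3) = 17.85^(2/3) = 6.8301

6.8301 AU


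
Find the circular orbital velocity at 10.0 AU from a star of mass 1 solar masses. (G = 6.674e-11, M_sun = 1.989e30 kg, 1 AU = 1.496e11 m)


v = sqrt(GM/r) = sqrt(6.674e-11 * 1.989e+30 / 1.496e+12) = 9419.8654

9419.8654 m/s


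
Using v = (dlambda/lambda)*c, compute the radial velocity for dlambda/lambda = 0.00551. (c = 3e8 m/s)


v = (dlambda/lambda) * c = 0.00551 * 3e8 = 1.653e+06

1.653e+06 m/s


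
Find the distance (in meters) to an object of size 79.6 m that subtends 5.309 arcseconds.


D = size / theta_rad, theta_rad = 5.309 * pi/(180*3600) = 2.574e-05, D = 3.093e+06

3.093e+06 m


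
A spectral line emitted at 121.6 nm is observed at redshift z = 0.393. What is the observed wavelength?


lam_obs = lam_emit * (1 + z) = 121.6 * (1 + 0.393) = 169.3888

169.3888 nm


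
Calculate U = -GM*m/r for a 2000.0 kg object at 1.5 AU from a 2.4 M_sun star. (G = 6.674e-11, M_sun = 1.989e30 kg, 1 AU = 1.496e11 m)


M = 2.4 * 1.989e30 kg = 4.7736e+30 kg; r = 1.5 AU * 1.496e11 m/AU = 2.244e+11 m. U = -GM*m/r = -(6.674e-11 * 4.7736e+30 * 2000.0) / 2.244e+11 = -2.839e+12

-2.839e+12 J


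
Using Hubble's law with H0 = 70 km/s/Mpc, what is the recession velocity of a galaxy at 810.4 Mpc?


v = H0 * d = 70 * 810.4 = 56728.0

56728.0 km/s


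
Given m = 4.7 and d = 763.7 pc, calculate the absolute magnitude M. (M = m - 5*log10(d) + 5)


M = m - 5*log10(d) + 5 = 4.7 - 5*log10(763.7) + 5 = -4.7146

-4.7146


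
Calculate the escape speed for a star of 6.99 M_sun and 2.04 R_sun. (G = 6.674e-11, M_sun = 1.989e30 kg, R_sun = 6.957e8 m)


M = 6.99 * 1.989e30 kg = 1.390311e+31 kg; R = 2.04 * 6.957e8 m = 1.419228e+09 m. v_esc = sqrt(2GM/R) = sqrt(2 * 6.674e-11 * 1.390311e+31 / 1.419228e+09) = 1.144e+06

1.144e+06 m/s


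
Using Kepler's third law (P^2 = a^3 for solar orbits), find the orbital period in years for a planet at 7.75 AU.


P = a^(3/2) = 7.75^1.5 = 21.5751

21.5751 years


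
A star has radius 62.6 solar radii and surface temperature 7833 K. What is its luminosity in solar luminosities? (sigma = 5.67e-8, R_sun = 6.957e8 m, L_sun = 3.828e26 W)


R = 62.6 * 6.957e8 m = 4.355082e+10 m. L = 4*pi*R^2*sigma*T^4 = 4*pi*(4.355082e+10)^2 * 5.67e-8 * 7833^4 = 5.087425965e+30 W. L/L_sun = 5.087425965e+30 / 3.828e26 = 13290.0365

13290.0365 L_sun


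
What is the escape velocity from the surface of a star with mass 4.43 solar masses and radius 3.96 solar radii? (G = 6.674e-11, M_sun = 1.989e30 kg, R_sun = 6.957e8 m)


M = 4.43 * 1.989e30 kg = 8.81127e+30 kg; R = 3.96 * 6.957e8 m = 2.754972e+09 m. v_esc = sqrt(2GM/R) = sqrt(2 * 6.674e-11 * 8.81127e+30 / 2.754972e+09) = 653384.3967

653384.3967 m/s


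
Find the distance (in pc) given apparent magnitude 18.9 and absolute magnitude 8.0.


d = 10^((m - M + 5)/5) = 10^((18.9 - 8.0 + 5)/5) = 1513.5612

1513.5612 pc


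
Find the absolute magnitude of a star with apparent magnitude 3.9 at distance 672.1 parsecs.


M = m - 5*log10(d) + 5 = 3.9 - 5*log10(672.1) + 5 = -5.2372

-5.2372


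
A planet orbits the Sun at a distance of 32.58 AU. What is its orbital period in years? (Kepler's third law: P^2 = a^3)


P = a^(3/2) = 32.58^1.5 = 185.963

185.963 years


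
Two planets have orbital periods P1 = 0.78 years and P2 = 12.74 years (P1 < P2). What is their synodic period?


1/P_syn = |1/P1 - 1/P2| = |1/0.78 - 1/12.74| => P_syn = 0.8309

0.8309 years


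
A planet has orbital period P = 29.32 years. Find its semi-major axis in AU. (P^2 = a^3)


a = P^(2/3) = 29.32^(2/3) = 9.5084

9.5084 AU


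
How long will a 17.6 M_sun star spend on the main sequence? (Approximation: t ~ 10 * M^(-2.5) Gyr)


t = 10 * M^(-2.5) = 10 * 17.6^(-2.5) = 0.0077

0.0077 Gyr


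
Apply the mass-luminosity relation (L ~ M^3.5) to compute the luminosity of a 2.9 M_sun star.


L/L_sun = (M/M_sun)^3.5 = 2.9^3.5 = 41.533

41.533 L_sun


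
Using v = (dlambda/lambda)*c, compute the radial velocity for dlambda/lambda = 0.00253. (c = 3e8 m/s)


v = (dlambda/lambda) * c = 0.00253 * 3e8 = 759000.0

759000.0 m/s


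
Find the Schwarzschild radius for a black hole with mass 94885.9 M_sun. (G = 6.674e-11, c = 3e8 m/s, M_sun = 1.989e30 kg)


M = 94885.9 * 1.989e30 kg = 1.887280551e+35 kg. rs = 2GM/c^2 = 2 * 6.674e-11 * 1.887280551e+35 / (3e8)^2 = 2.799e+08

2.799e+08 m


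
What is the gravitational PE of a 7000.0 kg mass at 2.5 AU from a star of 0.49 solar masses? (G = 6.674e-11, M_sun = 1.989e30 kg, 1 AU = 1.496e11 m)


M = 0.49 * 1.989e30 kg = 9.7461e+29 kg; r = 2.5 AU * 1.496e11 m/AU = 3.74e+11 m. U = -GM*m/r = -(6.674e-11 * 9.7461e+29 * 7000.0) / 3.74e+11 = -1.217e+12

-1.217e+12 J


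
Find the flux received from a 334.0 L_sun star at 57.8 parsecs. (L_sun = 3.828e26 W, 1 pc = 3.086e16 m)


F = L / (4*pi*d^2) = 1.279e+29 / (4*pi*(1.784e+18)^2) = 3.198e-09

3.198e-09 W/m^2


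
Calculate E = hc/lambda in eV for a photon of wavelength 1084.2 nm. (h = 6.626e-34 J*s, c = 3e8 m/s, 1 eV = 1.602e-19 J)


E = hc/lambda = 6.626e-34 * 3e8 / 1.084e-06 = 1.833e-19 J = 1.1445 eV

1.1445 eV


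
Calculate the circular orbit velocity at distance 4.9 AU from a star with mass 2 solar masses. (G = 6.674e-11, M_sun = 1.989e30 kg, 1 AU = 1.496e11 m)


v = sqrt(GM/r) = sqrt(6.674e-11 * 3.978e+30 / 7.330e+11) = 19031.002

19031.002 m/s


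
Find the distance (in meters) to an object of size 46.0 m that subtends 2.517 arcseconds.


D = size / theta_rad, theta_rad = 2.517 * pi/(180*3600) = 1.220e-05, D = 3.770e+06

3.770e+06 m


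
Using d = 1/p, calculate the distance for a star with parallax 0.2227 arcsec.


d = 1/p = 1/0.2227 = 4.4903

4.4903 pc


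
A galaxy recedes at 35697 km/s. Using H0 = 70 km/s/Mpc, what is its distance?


d = v / H0 = 35697 / 70 = 509.9571

509.9571 Mpc


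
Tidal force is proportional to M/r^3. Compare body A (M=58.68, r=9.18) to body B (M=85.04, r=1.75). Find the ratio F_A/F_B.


Ratio = (M1/r1^3) / (M2/r2^3) = (58.68/9.18^3) / (85.04/1.75^3) = 0.0048

0.0048


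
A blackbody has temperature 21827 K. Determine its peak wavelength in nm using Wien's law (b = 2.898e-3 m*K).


lam_max = b / T = 2.898e-3 / 21827 = 1.328e-07 m = 132.7713 nm

132.7713 nm


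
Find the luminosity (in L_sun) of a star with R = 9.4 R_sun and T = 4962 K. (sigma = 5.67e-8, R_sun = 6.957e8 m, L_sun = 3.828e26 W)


R = 9.4 * 6.957e8 m = 6.53958e+09 m. L = 4*pi*R^2*sigma*T^4 = 4*pi*(6.53958e+09)^2 * 5.67e-8 * 4962^4 = 1.847224485e+28 W. L/L_sun = 1.847224485e+28 / 3.828e26 = 48.2556

48.2556 L_sun


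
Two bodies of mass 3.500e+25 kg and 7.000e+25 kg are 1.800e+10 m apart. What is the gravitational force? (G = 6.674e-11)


F = G*m1*m2/r^2 = 6.674e-11 * 3.500e+25 * 7.000e+25 / (1.800e+10)^2 = 6.674e-11 * 2.450e+51 / 3.240e+20 = 5.047e+20

5.047e+20 N


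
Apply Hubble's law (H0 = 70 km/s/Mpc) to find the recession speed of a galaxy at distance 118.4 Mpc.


v = H0 * d = 70 * 118.4 = 8288.0

8288.0 km/s


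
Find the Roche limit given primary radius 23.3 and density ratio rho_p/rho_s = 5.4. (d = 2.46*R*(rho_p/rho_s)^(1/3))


d_Roche = 2.46 * 23.3 * 5.4^(1/3) = 100.5593

100.5593


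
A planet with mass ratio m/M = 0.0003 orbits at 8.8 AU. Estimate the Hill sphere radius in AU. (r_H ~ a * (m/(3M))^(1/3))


r_H = a * (m/3M)^(1/3) = 8.8 * (0.0003/3)^(1/3) = 0.4085

0.4085 AU


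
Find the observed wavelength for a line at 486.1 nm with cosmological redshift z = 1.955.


lam_obs = lam_emit * (1 + z) = 486.1 * (1 + 1.955) = 1436.4255

1436.4255 nm


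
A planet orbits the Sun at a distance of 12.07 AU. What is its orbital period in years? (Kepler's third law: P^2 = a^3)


P = a^(3/2) = 12.07^1.5 = 41.9335

41.9335 years


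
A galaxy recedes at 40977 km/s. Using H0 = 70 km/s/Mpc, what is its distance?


d = v / H0 = 40977 / 70 = 585.3857

585.3857 Mpc


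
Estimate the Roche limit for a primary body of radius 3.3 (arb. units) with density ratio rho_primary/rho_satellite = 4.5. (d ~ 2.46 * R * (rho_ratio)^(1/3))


d_Roche = 2.46 * 3.3 * 4.5^(1/3) = 13.4025

13.4025


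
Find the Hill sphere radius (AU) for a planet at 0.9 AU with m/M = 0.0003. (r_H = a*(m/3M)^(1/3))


r_H = a * (m/3M)^(1/3) = 0.9 * (0.0003/3)^(1/3) = 0.0418

0.0418 AU


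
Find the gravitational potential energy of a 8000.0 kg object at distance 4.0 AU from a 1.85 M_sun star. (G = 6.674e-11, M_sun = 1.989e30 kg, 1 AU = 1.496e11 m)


M = 1.85 * 1.989e30 kg = 3.67965e+30 kg; r = 4.0 AU * 1.496e11 m/AU = 5.984e+11 m. U = -GM*m/r = -(6.674e-11 * 3.67965e+30 * 8000.0) / 5.984e+11 = -3.283e+12

-3.283e+12 J


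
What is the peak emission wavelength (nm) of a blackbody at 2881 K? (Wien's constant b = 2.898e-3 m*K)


lam_max = b / T = 2.898e-3 / 2881 = 1.006e-06 m = 1005.9007 nm

1005.9007 nm


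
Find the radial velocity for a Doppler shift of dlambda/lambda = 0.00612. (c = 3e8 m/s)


v = (dlambda/lambda) * c = 0.00612 * 3e8 = 1.836e+06

1.836e+06 m/s


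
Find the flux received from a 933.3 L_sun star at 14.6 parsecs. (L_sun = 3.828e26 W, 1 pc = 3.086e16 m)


F = L / (4*pi*d^2) = 3.573e+29 / (4*pi*(4.506e+17)^2) = 1.401e-07

1.401e-07 W/m^2


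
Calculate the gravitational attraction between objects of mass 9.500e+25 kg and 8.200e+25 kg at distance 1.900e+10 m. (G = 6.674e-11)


F = G*m1*m2/r^2 = 6.674e-11 * 9.500e+25 * 8.200e+25 / (1.900e+10)^2 = 6.674e-11 * 7.790e+51 / 3.610e+20 = 1.440e+21

1.440e+21 N


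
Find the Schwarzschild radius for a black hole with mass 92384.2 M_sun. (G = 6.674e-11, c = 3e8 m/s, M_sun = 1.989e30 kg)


M = 92384.2 * 1.989e30 kg = 1.837521738e+35 kg. rs = 2GM/c^2 = 2 * 6.674e-11 * 1.837521738e+35 / (3e8)^2 = 2.725e+08

2.725e+08 m


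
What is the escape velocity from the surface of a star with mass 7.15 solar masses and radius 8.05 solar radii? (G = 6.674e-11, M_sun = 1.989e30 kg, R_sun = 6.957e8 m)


M = 7.15 * 1.989e30 kg = 1.422135e+31 kg; R = 8.05 * 6.957e8 m = 5.600385e+09 m. v_esc = sqrt(2GM/R) = sqrt(2 * 6.674e-11 * 1.422135e+31 / 5.600385e+09) = 582196.4723

582196.4723 m/s


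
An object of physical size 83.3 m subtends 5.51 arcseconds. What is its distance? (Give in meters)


D = size / theta_rad, theta_rad = 5.51 * pi/(180*3600) = 2.671e-05, D = 3.118e+06

3.118e+06 m


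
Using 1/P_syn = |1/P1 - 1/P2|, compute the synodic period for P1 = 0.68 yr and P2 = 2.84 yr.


1/P_syn = |1/P1 - 1/P2| = |1/0.68 - 1/2.84| => P_syn = 0.8941

0.8941 years


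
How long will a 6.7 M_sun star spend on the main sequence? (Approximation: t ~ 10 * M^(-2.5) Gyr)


t = 10 * M^(-2.5) = 10 * 6.7^(-2.5) = 0.0861

0.0861 Gyr


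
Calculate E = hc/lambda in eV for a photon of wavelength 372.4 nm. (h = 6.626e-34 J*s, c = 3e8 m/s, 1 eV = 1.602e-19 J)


E = hc/lambda = 6.626e-34 * 3e8 / 3.724e-07 = 5.338e-19 J = 3.332 eV

3.332 eV


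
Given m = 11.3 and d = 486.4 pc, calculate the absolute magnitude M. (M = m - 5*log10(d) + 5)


M = m - 5*log10(d) + 5 = 11.3 - 5*log10(486.4) + 5 = 2.865

2.865


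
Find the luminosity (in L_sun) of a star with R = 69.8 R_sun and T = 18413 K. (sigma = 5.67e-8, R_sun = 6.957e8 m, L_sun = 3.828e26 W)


R = 69.8 * 6.957e8 m = 4.855986e+10 m. L = 4*pi*R^2*sigma*T^4 = 4*pi*(4.855986e+10)^2 * 5.67e-8 * 18413^4 = 1.931283311e+32 W. L/L_sun = 1.931283311e+32 / 3.828e26 = 504514.9714

504514.9714 L_sun


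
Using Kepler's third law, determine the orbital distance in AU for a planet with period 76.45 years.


a = P^(2/3) = 76.45^(2/3) = 18.013

18.013 AU


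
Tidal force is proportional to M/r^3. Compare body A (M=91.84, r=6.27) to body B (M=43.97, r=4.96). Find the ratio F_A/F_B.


Ratio = (M1/r1^3) / (M2/r2^3) = (91.84/6.27^3) / (43.97/4.96^3) = 1.034

1.034


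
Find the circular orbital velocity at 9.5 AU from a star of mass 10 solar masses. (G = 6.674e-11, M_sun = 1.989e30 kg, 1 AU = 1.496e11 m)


v = sqrt(GM/r) = sqrt(6.674e-11 * 1.989e+31 / 1.421e+12) = 30562.079

30562.079 m/s


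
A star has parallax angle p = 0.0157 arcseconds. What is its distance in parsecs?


d = 1/p = 1/0.0157 = 63.6943

63.6943 pc


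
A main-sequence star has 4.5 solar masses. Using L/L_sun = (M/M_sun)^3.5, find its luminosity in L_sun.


L/L_sun = (M/M_sun)^3.5 = 4.5^3.5 = 193.3053

193.3053 L_sun


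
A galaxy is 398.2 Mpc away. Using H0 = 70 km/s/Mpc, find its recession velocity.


v = H0 * d = 70 * 398.2 = 27874.0

27874.0 km/s


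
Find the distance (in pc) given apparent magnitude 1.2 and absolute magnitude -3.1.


d = 10^((m - M + 5)/5) = 10^((1.2 - -3.1 + 5)/5) = 72.4436

72.4436 pc


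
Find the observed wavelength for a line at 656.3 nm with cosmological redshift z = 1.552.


lam_obs = lam_emit * (1 + z) = 656.3 * (1 + 1.552) = 1674.8776

1674.8776 nm


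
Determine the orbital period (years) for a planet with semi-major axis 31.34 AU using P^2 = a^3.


P = a^(3/2) = 31.34^1.5 = 175.448

175.448 years


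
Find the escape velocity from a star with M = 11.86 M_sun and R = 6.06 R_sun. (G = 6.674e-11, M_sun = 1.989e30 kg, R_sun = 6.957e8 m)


M = 11.86 * 1.989e30 kg = 2.358954e+31 kg; R = 6.06 * 6.957e8 m = 4.215942e+09 m. v_esc = sqrt(2GM/R) = sqrt(2 * 6.674e-11 * 2.358954e+31 / 4.215942e+09) = 864212.4555

864212.4555 m/s


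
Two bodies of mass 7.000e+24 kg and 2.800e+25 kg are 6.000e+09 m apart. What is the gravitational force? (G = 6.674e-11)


F = G*m1*m2/r^2 = 6.674e-11 * 7.000e+24 * 2.800e+25 / (6.000e+09)^2 = 6.674e-11 * 1.960e+50 / 3.600e+19 = 3.634e+20

3.634e+20 N


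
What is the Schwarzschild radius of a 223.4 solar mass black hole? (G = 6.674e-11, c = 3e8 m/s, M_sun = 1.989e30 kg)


M = 223.4 * 1.989e30 kg = 4.443426e+32 kg. rs = 2GM/c^2 = 2 * 6.674e-11 * 4.443426e+32 / (3e8)^2 = 659009.4472

659009.4472 m


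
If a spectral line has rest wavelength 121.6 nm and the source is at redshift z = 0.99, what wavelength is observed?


lam_obs = lam_emit * (1 + z) = 121.6 * (1 + 0.99) = 241.984

241.984 nm


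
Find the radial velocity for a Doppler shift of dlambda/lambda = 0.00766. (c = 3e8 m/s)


v = (dlambda/lambda) * c = 0.00766 * 3e8 = 2.298e+06

2.298e+06 m/s


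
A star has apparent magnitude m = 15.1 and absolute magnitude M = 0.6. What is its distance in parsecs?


d = 10^((m - M + 5)/5) = 10^((15.1 - 0.6 + 5)/5) = 7943.2823

7943.2823 pc


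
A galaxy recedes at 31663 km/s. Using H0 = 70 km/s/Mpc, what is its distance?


d = v / H0 = 31663 / 70 = 452.3286

452.3286 Mpc


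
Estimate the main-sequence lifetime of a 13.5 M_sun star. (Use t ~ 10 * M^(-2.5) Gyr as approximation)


t = 10 * M^(-2.5) = 10 * 13.5^(-2.5) = 0.0149

0.0149 Gyr


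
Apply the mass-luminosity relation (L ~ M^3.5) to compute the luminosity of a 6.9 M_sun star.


L/L_sun = (M/M_sun)^3.5 = 6.9^3.5 = 862.9225

862.9225 L_sun


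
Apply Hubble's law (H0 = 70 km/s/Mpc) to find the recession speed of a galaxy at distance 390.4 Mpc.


v = H0 * d = 70 * 390.4 = 27328.0

27328.0 km/s


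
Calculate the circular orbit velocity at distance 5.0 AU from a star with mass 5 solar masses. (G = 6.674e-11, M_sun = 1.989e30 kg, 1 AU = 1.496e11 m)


v = sqrt(GM/r) = sqrt(6.674e-11 * 9.945e+30 / 7.480e+11) = 29788.2298

29788.2298 m/s


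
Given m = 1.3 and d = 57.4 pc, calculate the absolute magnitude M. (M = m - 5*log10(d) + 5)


M = m - 5*log10(d) + 5 = 1.3 - 5*log10(57.4) + 5 = -2.4946

-2.4946


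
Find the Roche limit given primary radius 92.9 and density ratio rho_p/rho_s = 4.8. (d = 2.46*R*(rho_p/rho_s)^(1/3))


d_Roche = 2.46 * 92.9 * 4.8^(1/3) = 385.5061

385.5061


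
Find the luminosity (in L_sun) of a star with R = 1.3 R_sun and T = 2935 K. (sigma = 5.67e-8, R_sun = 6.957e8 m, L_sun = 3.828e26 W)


R = 1.3 * 6.957e8 m = 9.0441e+08 m. L = 4*pi*R^2*sigma*T^4 = 4*pi*(9.0441e+08)^2 * 5.67e-8 * 2935^4 = 4.3247007e+25 W. L/L_sun = 4.3247007e+25 / 3.828e26 = 0.113

0.113 L_sun


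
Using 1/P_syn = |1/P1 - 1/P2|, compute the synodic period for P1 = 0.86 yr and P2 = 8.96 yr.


1/P_syn = |1/P1 - 1/P2| = |1/0.86 - 1/8.96| => P_syn = 0.9513

0.9513 years


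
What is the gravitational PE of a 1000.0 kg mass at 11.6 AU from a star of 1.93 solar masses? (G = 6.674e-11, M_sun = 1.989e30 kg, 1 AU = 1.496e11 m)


M = 1.93 * 1.989e30 kg = 3.83877e+30 kg; r = 11.6 AU * 1.496e11 m/AU = 1.73536e+12 m. U = -GM*m/r = -(6.674e-11 * 3.83877e+30 * 1000.0) / 1.73536e+12 = -1.476e+11

-1.476e+11 J


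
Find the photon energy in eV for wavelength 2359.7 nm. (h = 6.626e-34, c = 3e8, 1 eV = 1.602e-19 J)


E = hc/lambda = 6.626e-34 * 3e8 / 2.360e-06 = 8.424e-20 J = 0.5258 eV

0.5258 eV


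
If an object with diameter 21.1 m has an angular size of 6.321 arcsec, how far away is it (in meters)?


D = size / theta_rad, theta_rad = 6.321 * pi/(180*3600) = 3.065e-05, D = 688528.3044

688528.3044 m


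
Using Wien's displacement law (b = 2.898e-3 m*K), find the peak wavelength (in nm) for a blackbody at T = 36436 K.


lam_max = b / T = 2.898e-3 / 36436 = 7.954e-08 m = 79.5367 nm

79.5367 nm


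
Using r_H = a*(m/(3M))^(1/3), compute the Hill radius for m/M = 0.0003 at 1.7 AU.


r_H = a * (m/3M)^(1/3) = 1.7 * (0.0003/3)^(1/3) = 0.0789

0.0789 AU


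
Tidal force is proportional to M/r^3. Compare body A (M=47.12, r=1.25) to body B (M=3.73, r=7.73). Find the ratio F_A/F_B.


Ratio = (M1/r1^3) / (M2/r2^3) = (47.12/1.25^3) / (3.73/7.73^3) = 2987.4792

2987.4792


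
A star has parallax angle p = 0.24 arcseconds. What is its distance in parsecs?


d = 1/p = 1/0.24 = 4.1667

4.1667 pc


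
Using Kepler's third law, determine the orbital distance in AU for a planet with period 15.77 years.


a = P^(2/3) = 15.77^(2/3) = 6.2886

6.2886 AU


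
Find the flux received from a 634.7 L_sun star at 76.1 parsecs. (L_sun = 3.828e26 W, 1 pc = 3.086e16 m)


F = L / (4*pi*d^2) = 2.430e+29 / (4*pi*(2.348e+18)^2) = 3.506e-09

3.506e-09 W/m^2


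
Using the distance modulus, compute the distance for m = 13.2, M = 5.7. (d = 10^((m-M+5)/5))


d = 10^((m - M + 5)/5) = 10^((13.2 - 5.7 + 5)/5) = 316.2278

316.2278 pc


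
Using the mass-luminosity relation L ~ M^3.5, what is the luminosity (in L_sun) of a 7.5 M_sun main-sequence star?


L/L_sun = (M/M_sun)^3.5 = 7.5^3.5 = 1155.3523

1155.3523 L_sun


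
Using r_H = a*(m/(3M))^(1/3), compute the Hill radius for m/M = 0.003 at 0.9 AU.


r_H = a * (m/3M)^(1/3) = 0.9 * (0.003/3)^(1/3) = 0.09

0.09 AU


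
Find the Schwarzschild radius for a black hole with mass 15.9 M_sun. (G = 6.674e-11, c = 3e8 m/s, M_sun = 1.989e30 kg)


M = 15.9 * 1.989e30 kg = 3.16251e+31 kg. rs = 2GM/c^2 = 2 * 6.674e-11 * 3.16251e+31 / (3e8)^2 = 46903.5372

46903.5372 m


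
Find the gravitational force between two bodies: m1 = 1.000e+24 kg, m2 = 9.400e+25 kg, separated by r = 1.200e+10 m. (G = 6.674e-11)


F = G*m1*m2/r^2 = 6.674e-11 * 1.000e+24 * 9.400e+25 / (1.200e+10)^2 = 6.674e-11 * 9.400e+49 / 1.440e+20 = 4.357e+19

4.357e+19 N


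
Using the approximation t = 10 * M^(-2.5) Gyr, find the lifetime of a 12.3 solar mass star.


t = 10 * M^(-2.5) = 10 * 12.3^(-2.5) = 0.0188

0.0188 Gyr


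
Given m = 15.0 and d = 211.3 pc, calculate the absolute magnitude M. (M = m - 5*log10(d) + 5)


M = m - 5*log10(d) + 5 = 15.0 - 5*log10(211.3) + 5 = 8.3755

8.3755


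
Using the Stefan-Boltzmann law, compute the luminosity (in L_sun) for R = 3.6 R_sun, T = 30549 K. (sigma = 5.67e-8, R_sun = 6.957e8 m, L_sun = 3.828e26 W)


R = 3.6 * 6.957e8 m = 2.50452e+09 m. L = 4*pi*R^2*sigma*T^4 = 4*pi*(2.50452e+09)^2 * 5.67e-8 * 30549^4 = 3.892511686e+30 W. L/L_sun = 3.892511686e+30 / 3.828e26 = 10168.5258

10168.5258 L_sun


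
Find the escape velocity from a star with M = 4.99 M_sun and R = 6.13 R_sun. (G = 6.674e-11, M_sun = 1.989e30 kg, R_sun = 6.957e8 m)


M = 4.99 * 1.989e30 kg = 9.92511e+30 kg; R = 6.13 * 6.957e8 m = 4.264641e+09 m. v_esc = sqrt(2GM/R) = sqrt(2 * 6.674e-11 * 9.92511e+30 / 4.264641e+09) = 557358.3661

557358.3661 m/s


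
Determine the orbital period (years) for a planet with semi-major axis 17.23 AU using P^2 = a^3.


P = a^(3/2) = 17.23^1.5 = 71.5201

71.5201 years


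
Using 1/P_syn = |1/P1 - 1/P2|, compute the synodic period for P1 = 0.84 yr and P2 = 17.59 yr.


1/P_syn = |1/P1 - 1/P2| = |1/0.84 - 1/17.59| => P_syn = 0.8821

0.8821 years


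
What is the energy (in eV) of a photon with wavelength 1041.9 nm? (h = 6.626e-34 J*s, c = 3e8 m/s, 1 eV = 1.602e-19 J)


E = hc/lambda = 6.626e-34 * 3e8 / 1.042e-06 = 1.908e-19 J = 1.1909 eV

1.1909 eV


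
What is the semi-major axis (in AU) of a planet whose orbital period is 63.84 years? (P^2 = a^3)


a = P^(2/3) = 63.84^(2/3) = 15.9733

15.9733 AU


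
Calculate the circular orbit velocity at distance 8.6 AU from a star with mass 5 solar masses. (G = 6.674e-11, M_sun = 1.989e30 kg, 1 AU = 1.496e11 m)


v = sqrt(GM/r) = sqrt(6.674e-11 * 9.945e+30 / 1.287e+12) = 22713.3123

22713.3123 m/s


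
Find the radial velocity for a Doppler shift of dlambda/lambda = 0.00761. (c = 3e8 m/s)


v = (dlambda/lambda) * c = 0.00761 * 3e8 = 2.283e+06

2.283e+06 m/s


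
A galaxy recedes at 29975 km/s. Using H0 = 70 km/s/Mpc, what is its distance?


d = v / H0 = 29975 / 70 = 428.2143

428.2143 Mpc


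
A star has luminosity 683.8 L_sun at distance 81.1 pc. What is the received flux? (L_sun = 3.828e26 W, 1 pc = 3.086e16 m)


F = L / (4*pi*d^2) = 2.618e+29 / (4*pi*(2.503e+18)^2) = 3.326e-09

3.326e-09 W/m^2


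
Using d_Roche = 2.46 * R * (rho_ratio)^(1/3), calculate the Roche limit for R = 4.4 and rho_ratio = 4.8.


d_Roche = 2.46 * 4.4 * 4.8^(1/3) = 18.2586

18.2586


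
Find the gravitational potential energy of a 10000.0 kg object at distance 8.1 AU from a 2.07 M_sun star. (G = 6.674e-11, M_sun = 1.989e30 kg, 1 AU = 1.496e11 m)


M = 2.07 * 1.989e30 kg = 4.11723e+30 kg; r = 8.1 AU * 1.496e11 m/AU = 1.21176e+12 m. U = -GM*m/r = -(6.674e-11 * 4.11723e+30 * 10000.0) / 1.21176e+12 = -2.268e+12

-2.268e+12 J


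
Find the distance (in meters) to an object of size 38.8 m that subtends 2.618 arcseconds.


D = size / theta_rad, theta_rad = 2.618 * pi/(180*3600) = 1.269e-05, D = 3.057e+06

3.057e+06 m


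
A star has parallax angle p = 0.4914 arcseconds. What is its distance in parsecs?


d = 1/p = 1/0.4914 = 2.035

2.035 pc


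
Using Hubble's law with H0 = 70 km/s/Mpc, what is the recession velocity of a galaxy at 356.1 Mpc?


v = H0 * d = 70 * 356.1 = 24927.0

24927.0 km/s


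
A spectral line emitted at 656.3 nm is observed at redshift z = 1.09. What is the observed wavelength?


lam_obs = lam_emit * (1 + z) = 656.3 * (1 + 1.09) = 1371.667

1371.667 nm


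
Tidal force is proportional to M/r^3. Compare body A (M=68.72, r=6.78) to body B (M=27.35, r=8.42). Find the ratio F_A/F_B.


Ratio = (M1/r1^3) / (M2/r2^3) = (68.72/6.78^3) / (27.35/8.42^3) = 4.8125

4.8125
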